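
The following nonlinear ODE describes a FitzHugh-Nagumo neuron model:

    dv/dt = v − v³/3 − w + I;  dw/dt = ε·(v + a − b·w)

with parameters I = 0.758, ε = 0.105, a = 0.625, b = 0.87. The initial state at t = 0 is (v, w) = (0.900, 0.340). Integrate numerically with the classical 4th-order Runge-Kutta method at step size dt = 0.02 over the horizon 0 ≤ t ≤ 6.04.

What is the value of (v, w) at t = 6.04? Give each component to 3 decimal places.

t=0.000: state=(0.900, 0.340)
step 1 (dt=0.02): k1=(1.075, 0.129), k2=(1.076, 0.130), k3=(1.076, 0.130), k4=(1.076, 0.131); state += dt/6·(k1+2k2+2k3+k4)
t=0.020: state=(0.922, 0.343)
t=0.040: state=(0.943, 0.345)
t=0.060: state=(0.965, 0.348)
continuing one RK4 step at a time; state shown every 10 steps (Δt=0.2):
t=0.200: state=(1.113, 0.368)
t=0.400: state=(1.311, 0.399)
t=0.600: state=(1.476, 0.434)
t=0.800: state=(1.601, 0.472)
t=1.000: state=(1.686, 0.510)
t=1.200: state=(1.738, 0.550)
t=1.400: state=(1.767, 0.589)
t=1.600: state=(1.779, 0.629)
t=1.800: state=(1.781, 0.667)
t=2.000: state=(1.776, 0.705)
t=2.200: state=(1.766, 0.742)
t=2.400: state=(1.754, 0.778)
t=2.600: state=(1.740, 0.814)
t=2.800: state=(1.725, 0.848)
t=3.000: state=(1.710, 0.881)
t=3.200: state=(1.694, 0.914)
t=3.400: state=(1.677, 0.945)
t=3.600: state=(1.660, 0.976)
t=3.800: state=(1.644, 1.006)
t=4.000: state=(1.627, 1.035)
t=4.200: state=(1.610, 1.063)
t=4.400: state=(1.593, 1.090)
t=4.600: state=(1.576, 1.116)
t=4.800: state=(1.558, 1.141)
t=5.000: state=(1.541, 1.166)
t=5.200: state=(1.524, 1.190)
t=5.400: state=(1.506, 1.213)
t=5.600: state=(1.489, 1.235)
t=5.800: state=(1.471, 1.256)
t=6.000: state=(1.453, 1.277)
t=6.040: state=(1.450, 1.281)

(v, w) = (1.450, 1.281)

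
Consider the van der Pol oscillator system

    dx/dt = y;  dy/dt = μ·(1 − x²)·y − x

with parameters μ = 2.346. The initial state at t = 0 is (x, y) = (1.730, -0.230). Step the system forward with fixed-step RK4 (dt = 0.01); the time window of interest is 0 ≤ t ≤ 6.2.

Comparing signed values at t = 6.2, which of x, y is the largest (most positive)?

t=0.000: state=(1.730, -0.230)
step 1 (dt=0.01): k1=(-0.230, -0.655), k2=(-0.233, -0.640), k3=(-0.233, -0.641), k4=(-0.236, -0.627); state += dt/6·(k1+2k2+2k3+k4)
t=0.010: state=(1.728, -0.236)
t=0.020: state=(1.725, -0.243)
t=0.030: state=(1.723, -0.248)
continuing one RK4 step at a time; state shown every 25 steps (Δt=0.25):
t=0.250: state=(1.657, -0.336)
t=0.500: state=(1.566, -0.395)
t=0.750: state=(1.460, -0.453)
t=1.000: state=(1.338, -0.529)
t=1.250: state=(1.192, -0.641)
t=1.500: state=(1.011, -0.825)
t=1.750: state=(0.767, -1.166)
t=2.000: state=(0.398, -1.877)
t=2.250: state=(-0.236, -3.333)
t=2.500: state=(-1.228, -4.044)
t=2.750: state=(-1.907, -1.257)
t=3.000: state=(-2.022, 0.012)
t=3.250: state=(-1.983, 0.238)
t=3.500: state=(-1.916, 0.287)
t=3.750: state=(-1.841, 0.312)
t=4.000: state=(-1.760, 0.336)
t=4.250: state=(-1.672, 0.366)
t=4.500: state=(-1.576, 0.403)
t=4.750: state=(-1.470, 0.453)
t=5.000: state=(-1.348, 0.525)
t=5.250: state=(-1.204, 0.632)
t=5.500: state=(-1.026, 0.809)
t=5.750: state=(-0.788, 1.133)
t=6.000: state=(-0.432, 1.806)
t=6.200: state=(0.025, 2.859)
compare at T: x=0.025, y=2.859

largest component: y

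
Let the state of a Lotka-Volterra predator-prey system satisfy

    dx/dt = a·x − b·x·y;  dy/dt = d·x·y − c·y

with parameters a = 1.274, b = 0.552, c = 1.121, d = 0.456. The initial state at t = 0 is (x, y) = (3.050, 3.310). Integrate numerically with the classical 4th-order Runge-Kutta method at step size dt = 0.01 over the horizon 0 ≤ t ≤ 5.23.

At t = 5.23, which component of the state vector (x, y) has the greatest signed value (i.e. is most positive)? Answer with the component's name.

t=0.000: state=(3.050, 3.310)
step 1 (dt=0.01): k1=(-1.687, 0.893), k2=(-1.690, 0.881), k3=(-1.690, 0.881), k4=(-1.692, 0.870); state += dt/6·(k1+2k2+2k3+k4)
t=0.010: state=(3.033, 3.319)
t=0.020: state=(3.016, 3.327)
t=0.030: state=(2.999, 3.336)
continuing one RK4 step at a time; state shown every 20 steps (Δt=0.2):
t=0.200: state=(2.709, 3.440)
t=0.400: state=(2.385, 3.467)
t=0.600: state=(2.105, 3.398)
t=0.800: state=(1.880, 3.255)
t=1.000: state=(1.710, 3.063)
t=1.200: state=(1.593, 2.845)
t=1.400: state=(1.520, 2.619)
t=1.600: state=(1.486, 2.400)
t=1.800: state=(1.488, 2.196)
t=2.000: state=(1.522, 2.013)
t=2.200: state=(1.587, 1.853)
t=2.400: state=(1.682, 1.719)
t=2.600: state=(1.806, 1.610)
t=2.800: state=(1.960, 1.527)
t=3.000: state=(2.144, 1.471)
t=3.200: state=(2.355, 1.443)
t=3.400: state=(2.592, 1.445)
t=3.600: state=(2.846, 1.480)
t=3.800: state=(3.108, 1.551)
t=4.000: state=(3.359, 1.665)
t=4.200: state=(3.575, 1.826)
t=4.400: state=(3.729, 2.038)
t=4.600: state=(3.789, 2.296)
t=4.800: state=(3.734, 2.588)
t=5.000: state=(3.561, 2.887)
t=5.200: state=(3.289, 3.155)
t=5.230: state=(3.243, 3.190)
compare at T: x=3.243, y=3.190

largest component: x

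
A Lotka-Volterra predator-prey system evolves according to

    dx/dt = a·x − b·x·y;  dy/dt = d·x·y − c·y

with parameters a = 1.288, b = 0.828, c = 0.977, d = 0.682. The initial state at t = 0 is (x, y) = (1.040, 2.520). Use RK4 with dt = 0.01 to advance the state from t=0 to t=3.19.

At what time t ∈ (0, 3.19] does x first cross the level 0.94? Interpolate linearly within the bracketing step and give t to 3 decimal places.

t = 0.133

t=0.000: state=(1.040, 2.520)
step 1 (dt=0.01): k1=(-0.831, -0.675), k2=(-0.824, -0.681), k3=(-0.824, -0.681), k4=(-0.818, -0.687); state += dt/6·(k1+2k2+2k3+k4)
t=0.010: state=(1.032, 2.513)
t=0.020: state=(1.024, 2.506)
t=0.030: state=(1.016, 2.499)
t=0.130: state=(0.942, 2.423)
next step: t=0.140: state=(0.936, 2.415) — x has crossed 0.94
linear interpolation between t=0.130 (0.94221) and t=0.140 (0.93550) → t≈0.133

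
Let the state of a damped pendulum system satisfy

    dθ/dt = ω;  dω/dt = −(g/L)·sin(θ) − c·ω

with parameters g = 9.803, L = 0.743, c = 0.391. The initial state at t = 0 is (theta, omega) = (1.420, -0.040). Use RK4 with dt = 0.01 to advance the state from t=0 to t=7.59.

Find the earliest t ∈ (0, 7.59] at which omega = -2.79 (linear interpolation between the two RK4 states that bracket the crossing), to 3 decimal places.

t=0.000: state=(1.420, -0.040)
step 1 (dt=0.01): k1=(-0.040, -13.028), k2=(-0.105, -13.003), k3=(-0.105, -13.002), k4=(-0.170, -12.976); state += dt/6·(k1+2k2+2k3+k4)
t=0.010: state=(1.419, -0.170)
t=0.020: state=(1.417, -0.300)
t=0.030: state=(1.413, -0.428)
t=0.220: state=(1.108, -2.713)
next step: t=0.230: state=(1.081, -2.820) — omega has crossed -2.79
linear interpolation between t=0.220 (-2.71308) and t=0.230 (-2.81953) → t≈0.227

t = 0.227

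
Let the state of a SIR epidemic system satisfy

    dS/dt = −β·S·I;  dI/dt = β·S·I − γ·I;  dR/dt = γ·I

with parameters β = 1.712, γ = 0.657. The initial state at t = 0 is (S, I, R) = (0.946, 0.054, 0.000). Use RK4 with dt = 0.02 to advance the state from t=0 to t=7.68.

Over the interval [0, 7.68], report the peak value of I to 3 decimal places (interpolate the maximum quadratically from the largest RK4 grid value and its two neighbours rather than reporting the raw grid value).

t=0.000: state=(0.946, 0.054, 0.000)
step 1 (dt=0.02): k1=(-0.087, 0.052, 0.035), k2=(-0.088, 0.052, 0.036), k3=(-0.088, 0.052, 0.036), k4=(-0.089, 0.053, 0.036); state += dt/6·(k1+2k2+2k3+k4)
t=0.020: state=(0.944, 0.055, 0.001)
t=0.040: state=(0.942, 0.056, 0.001)
t=0.060: state=(0.941, 0.057, 0.002)
continuing one RK4 step at a time; state shown every 25 steps (Δt=0.5):
t=0.500: state=(0.892, 0.086, 0.023)
t=1.000: state=(0.815, 0.128, 0.057)
t=1.500: state=(0.715, 0.178, 0.108)
t=2.000: state=(0.601, 0.225, 0.174)
t=2.500: state=(0.488, 0.258, 0.254)
t=3.000: state=(0.389, 0.270, 0.341)
t=3.500: state=(0.310, 0.262, 0.429)
t=4.000: state=(0.250, 0.239, 0.511)
t=4.500: state=(0.206, 0.209, 0.585)
t=5.000: state=(0.175, 0.177, 0.648)
t=5.500: state=(0.152, 0.146, 0.701)
t=6.000: state=(0.136, 0.119, 0.745)
t=6.500: state=(0.124, 0.096, 0.780)
t=7.000: state=(0.115, 0.076, 0.808)
t=7.500: state=(0.109, 0.061, 0.831)
t=7.680: state=(0.107, 0.056, 0.838)
largest grid value and its neighbours: I(3.000)=0.26996, I(3.020)=0.27000, I(3.040)=0.27000
parabola through these three points peaks at t≈3.030 with I≈0.27000

max I = 0.270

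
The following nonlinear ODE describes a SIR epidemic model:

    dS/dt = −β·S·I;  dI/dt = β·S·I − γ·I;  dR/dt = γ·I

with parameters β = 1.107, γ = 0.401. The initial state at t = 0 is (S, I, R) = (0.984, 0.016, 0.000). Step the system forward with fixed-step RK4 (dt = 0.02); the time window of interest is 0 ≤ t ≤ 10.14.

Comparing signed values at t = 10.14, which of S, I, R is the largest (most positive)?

t=0.000: state=(0.984, 0.016, 0.000)
step 1 (dt=0.02): k1=(-0.017, 0.011, 0.006), k2=(-0.018, 0.011, 0.006), k3=(-0.018, 0.011, 0.006), k4=(-0.018, 0.011, 0.007); state += dt/6·(k1+2k2+2k3+k4)
t=0.020: state=(0.984, 0.016, 0.000)
t=0.040: state=(0.983, 0.016, 0.000)
t=0.060: state=(0.983, 0.017, 0.000)
continuing one RK4 step at a time; state shown every 25 steps (Δt=0.5):
t=0.500: state=(0.974, 0.023, 0.004)
t=1.000: state=(0.959, 0.031, 0.009)
t=1.500: state=(0.940, 0.044, 0.017)
t=2.000: state=(0.914, 0.060, 0.027)
t=2.500: state=(0.879, 0.080, 0.041)
t=3.000: state=(0.835, 0.105, 0.059)
t=3.500: state=(0.782, 0.135, 0.083)
t=4.000: state=(0.719, 0.167, 0.114)
t=4.500: state=(0.649, 0.200, 0.150)
t=5.000: state=(0.577, 0.230, 0.194)
t=5.500: state=(0.504, 0.254, 0.242)
t=6.000: state=(0.436, 0.269, 0.295)
t=6.500: state=(0.375, 0.276, 0.350)
t=7.000: state=(0.322, 0.273, 0.405)
t=7.500: state=(0.277, 0.264, 0.459)
t=8.000: state=(0.241, 0.249, 0.510)
t=8.500: state=(0.211, 0.231, 0.558)
t=9.000: state=(0.186, 0.211, 0.603)
t=9.500: state=(0.167, 0.190, 0.643)
t=10.000: state=(0.151, 0.170, 0.679)
t=10.140: state=(0.147, 0.164, 0.688)
compare at T: S=0.147, I=0.164, R=0.688

largest component: R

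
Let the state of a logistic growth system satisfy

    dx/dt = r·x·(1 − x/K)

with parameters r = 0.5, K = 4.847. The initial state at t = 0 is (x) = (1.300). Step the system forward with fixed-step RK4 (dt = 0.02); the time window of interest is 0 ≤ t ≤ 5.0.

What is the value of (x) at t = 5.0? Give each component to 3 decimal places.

(x) = (3.960)

t=0.000: state=(1.300)
step 1 (dt=0.02): k1=(0.476), k2=(0.477), k3=(0.477), k4=(0.478); state += dt/6·(k1+2k2+2k3+k4)
t=0.020: state=(1.310)
t=0.040: state=(1.319)
t=0.060: state=(1.329)
continuing one RK4 step at a time; state shown every 10 steps (Δt=0.2):
t=0.200: state=(1.397)
t=0.400: state=(1.499)
t=0.600: state=(1.604)
t=0.800: state=(1.713)
t=1.000: state=(1.826)
t=1.200: state=(1.941)
t=1.400: state=(2.058)
t=1.600: state=(2.177)
t=1.800: state=(2.298)
t=2.000: state=(2.419)
t=2.200: state=(2.540)
t=2.400: state=(2.661)
t=2.600: state=(2.780)
t=2.800: state=(2.897)
t=3.000: state=(3.013)
t=3.200: state=(3.125)
t=3.400: state=(3.235)
t=3.600: state=(3.340)
t=3.800: state=(3.442)
t=4.000: state=(3.540)
t=4.200: state=(3.633)
t=4.400: state=(3.722)
t=4.600: state=(3.806)
t=4.800: state=(3.885)
t=5.000: state=(3.960)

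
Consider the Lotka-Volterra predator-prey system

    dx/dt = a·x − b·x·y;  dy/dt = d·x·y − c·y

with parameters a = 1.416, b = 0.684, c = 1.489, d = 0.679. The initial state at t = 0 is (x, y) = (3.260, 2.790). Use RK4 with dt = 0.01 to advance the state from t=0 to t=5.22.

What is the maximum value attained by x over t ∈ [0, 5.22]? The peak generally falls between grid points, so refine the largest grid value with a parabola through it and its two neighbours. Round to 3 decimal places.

max x = 3.549

t=0.000: state=(3.260, 2.790)
step 1 (dt=0.01): k1=(-1.605, 2.021), k2=(-1.624, 2.014), k3=(-1.623, 2.013), k4=(-1.642, 2.005); state += dt/6·(k1+2k2+2k3+k4)
t=0.010: state=(3.244, 2.810)
t=0.020: state=(3.227, 2.830)
t=0.030: state=(3.210, 2.850)
continuing one RK4 step at a time; state shown every 20 steps (Δt=0.2):
t=0.200: state=(2.879, 3.146)
t=0.400: state=(2.445, 3.354)
t=0.600: state=(2.044, 3.375)
t=0.800: state=(1.724, 3.233)
t=1.000: state=(1.494, 2.984)
t=1.200: state=(1.346, 2.684)
t=1.400: state=(1.264, 2.378)
t=1.600: state=(1.236, 2.091)
t=1.800: state=(1.255, 1.837)
t=2.000: state=(1.315, 1.623)
t=2.200: state=(1.415, 1.450)
t=2.400: state=(1.555, 1.317)
t=2.600: state=(1.736, 1.222)
t=2.800: state=(1.958, 1.165)
t=3.000: state=(2.220, 1.148)
t=3.200: state=(2.515, 1.176)
t=3.400: state=(2.829, 1.255)
t=3.600: state=(3.135, 1.397)
t=3.800: state=(3.389, 1.616)
t=4.000: state=(3.535, 1.924)
t=4.200: state=(3.515, 2.310)
t=4.400: state=(3.305, 2.731)
t=4.600: state=(2.940, 3.102)
t=4.800: state=(2.508, 3.335)
t=5.000: state=(2.098, 3.383)
t=5.200: state=(1.765, 3.262)
t=5.220: state=(1.737, 3.242)
largest grid value and its neighbours: x(4.070)=3.54898, x(4.080)=3.54922, x(4.090)=3.54899
parabola through these three points peaks at t≈4.080 with x≈3.54922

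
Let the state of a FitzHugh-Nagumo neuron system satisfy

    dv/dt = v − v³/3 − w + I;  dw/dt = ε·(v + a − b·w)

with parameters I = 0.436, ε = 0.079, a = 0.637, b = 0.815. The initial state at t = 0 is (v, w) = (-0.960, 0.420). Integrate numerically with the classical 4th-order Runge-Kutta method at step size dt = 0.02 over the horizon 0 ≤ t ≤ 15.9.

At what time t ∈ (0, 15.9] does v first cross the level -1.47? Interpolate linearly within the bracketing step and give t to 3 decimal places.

t = 0.968

t=0.000: state=(-0.960, 0.420)
step 1 (dt=0.02): k1=(-0.649, -0.053), k2=(-0.649, -0.053), k3=(-0.649, -0.053), k4=(-0.649, -0.054); state += dt/6·(k1+2k2+2k3+k4)
t=0.020: state=(-0.973, 0.419)
t=0.040: state=(-0.986, 0.418)
t=0.060: state=(-0.999, 0.417)
t=0.960: state=(-1.467, 0.350)
next step: t=0.980: state=(-1.474, 0.348) — v has crossed -1.47
linear interpolation between t=0.960 (-1.46738) and t=0.980 (-1.47386) → t≈0.968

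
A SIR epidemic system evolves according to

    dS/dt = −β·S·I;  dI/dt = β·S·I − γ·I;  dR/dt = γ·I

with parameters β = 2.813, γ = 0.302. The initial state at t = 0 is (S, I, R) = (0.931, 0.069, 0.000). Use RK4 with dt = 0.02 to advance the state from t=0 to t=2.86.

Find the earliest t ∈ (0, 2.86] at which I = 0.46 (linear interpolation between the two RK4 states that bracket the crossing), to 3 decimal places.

t=0.000: state=(0.931, 0.069, 0.000)
step 1 (dt=0.02): k1=(-0.181, 0.160, 0.021), k2=(-0.185, 0.163, 0.021), k3=(-0.185, 0.163, 0.021), k4=(-0.189, 0.167, 0.022); state += dt/6·(k1+2k2+2k3+k4)
t=0.020: state=(0.927, 0.072, 0.000)
t=0.040: state=(0.923, 0.076, 0.001)
t=0.060: state=(0.919, 0.079, 0.001)
continuing one RK4 step at a time; state shown every 5 steps (Δt=0.1):
t=0.100: state=(0.911, 0.087, 0.002)
t=0.200: state=(0.886, 0.108, 0.005)
t=0.300: state=(0.857, 0.134, 0.009)
t=0.400: state=(0.821, 0.165, 0.013)
t=0.500: state=(0.780, 0.201, 0.019)
t=0.600: state=(0.733, 0.241, 0.026)
t=0.700: state=(0.681, 0.285, 0.034)
t=0.800: state=(0.624, 0.333, 0.043)
t=0.900: state=(0.565, 0.382, 0.054)
t=1.000: state=(0.504, 0.430, 0.066)
t=1.060: state=(0.467, 0.459, 0.074)
next step: t=1.080: state=(0.455, 0.468, 0.077) — I has crossed 0.46
linear interpolation between t=1.060 (0.45864) and t=1.080 (0.46786) → t≈1.063

t = 1.063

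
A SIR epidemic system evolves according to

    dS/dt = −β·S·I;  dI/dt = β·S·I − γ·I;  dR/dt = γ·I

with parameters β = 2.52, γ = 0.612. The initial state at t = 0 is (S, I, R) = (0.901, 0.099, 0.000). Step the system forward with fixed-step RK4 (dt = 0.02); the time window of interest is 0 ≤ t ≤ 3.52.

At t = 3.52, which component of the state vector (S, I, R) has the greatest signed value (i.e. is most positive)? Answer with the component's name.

largest component: R

t=0.000: state=(0.901, 0.099, 0.000)
step 1 (dt=0.02): k1=(-0.225, 0.164, 0.061), k2=(-0.228, 0.166, 0.062), k3=(-0.228, 0.166, 0.062), k4=(-0.231, 0.169, 0.063); state += dt/6·(k1+2k2+2k3+k4)
t=0.020: state=(0.896, 0.102, 0.001)
t=0.040: state=(0.892, 0.106, 0.003)
t=0.060: state=(0.887, 0.109, 0.004)
continuing one RK4 step at a time; state shown every 10 steps (Δt=0.2):
t=0.200: state=(0.849, 0.136, 0.014)
t=0.400: state=(0.784, 0.182, 0.034)
t=0.600: state=(0.706, 0.235, 0.059)
t=0.800: state=(0.619, 0.290, 0.091)
t=1.000: state=(0.527, 0.342, 0.130)
t=1.200: state=(0.439, 0.386, 0.175)
t=1.400: state=(0.358, 0.418, 0.224)
t=1.600: state=(0.289, 0.435, 0.276)
t=1.800: state=(0.232, 0.438, 0.330)
t=2.000: state=(0.186, 0.431, 0.383)
t=2.200: state=(0.150, 0.415, 0.435)
t=2.400: state=(0.122, 0.393, 0.485)
t=2.600: state=(0.101, 0.368, 0.531)
t=2.800: state=(0.085, 0.341, 0.575)
t=3.000: state=(0.072, 0.314, 0.615)
t=3.200: state=(0.062, 0.287, 0.651)
t=3.400: state=(0.054, 0.261, 0.685)
t=3.520: state=(0.050, 0.247, 0.704)
compare at T: S=0.050, I=0.247, R=0.704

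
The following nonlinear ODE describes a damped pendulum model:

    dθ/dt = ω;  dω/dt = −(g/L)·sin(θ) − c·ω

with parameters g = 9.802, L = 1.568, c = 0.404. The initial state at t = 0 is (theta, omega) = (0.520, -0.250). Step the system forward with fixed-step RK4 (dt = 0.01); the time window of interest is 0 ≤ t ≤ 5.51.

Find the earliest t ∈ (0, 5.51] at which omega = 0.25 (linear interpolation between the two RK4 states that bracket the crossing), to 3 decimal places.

t=0.000: state=(0.520, -0.250)
step 1 (dt=0.01): k1=(-0.250, -3.005), k2=(-0.265, -2.992), k3=(-0.265, -2.992), k4=(-0.280, -2.979); state += dt/6·(k1+2k2+2k3+k4)
t=0.010: state=(0.517, -0.280)
t=0.020: state=(0.514, -0.310)
t=0.030: state=(0.511, -0.339)
continuing one RK4 step at a time; state shown every 20 steps (Δt=0.2):
t=0.200: state=(0.414, -0.780)
t=0.400: state=(0.222, -1.099)
t=0.600: state=(-0.007, -1.142)
t=0.800: state=(-0.216, -0.913)
t=1.000: state=(-0.359, -0.493)
t=1.200: state=(-0.408, 0.005)
t=1.300: state=(-0.396, 0.245)
next step: t=1.310: state=(-0.393, 0.268) — omega has crossed 0.25
linear interpolation between t=1.300 (0.24539) and t=1.310 (0.26837) → t≈1.302

t = 1.302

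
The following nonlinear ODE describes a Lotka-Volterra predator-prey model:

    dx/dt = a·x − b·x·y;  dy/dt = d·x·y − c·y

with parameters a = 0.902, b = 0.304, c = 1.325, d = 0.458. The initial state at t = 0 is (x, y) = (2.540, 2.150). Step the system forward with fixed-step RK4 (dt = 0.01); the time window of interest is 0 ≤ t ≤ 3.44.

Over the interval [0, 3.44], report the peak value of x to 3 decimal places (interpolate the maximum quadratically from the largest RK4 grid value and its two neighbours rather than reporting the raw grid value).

max x = 3.789

t=0.000: state=(2.540, 2.150)
step 1 (dt=0.01): k1=(0.631, -0.348), k2=(0.633, -0.344), k3=(0.633, -0.344), k4=(0.635, -0.341); state += dt/6·(k1+2k2+2k3+k4)
t=0.010: state=(2.546, 2.147)
t=0.020: state=(2.553, 2.143)
t=0.030: state=(2.559, 2.140)
continuing one RK4 step at a time; state shown every 20 steps (Δt=0.2):
t=0.200: state=(2.674, 2.094)
t=0.400: state=(2.823, 2.066)
t=0.600: state=(2.982, 2.068)
t=0.800: state=(3.147, 2.101)
t=1.000: state=(3.311, 2.167)
t=1.200: state=(3.466, 2.267)
t=1.400: state=(3.602, 2.405)
t=1.600: state=(3.709, 2.580)
t=1.800: state=(3.774, 2.789)
t=2.000: state=(3.788, 3.027)
t=2.200: state=(3.745, 3.280)
t=2.400: state=(3.646, 3.532)
t=2.600: state=(3.498, 3.760)
t=2.800: state=(3.314, 3.942)
t=3.000: state=(3.111, 4.059)
t=3.200: state=(2.907, 4.102)
t=3.400: state=(2.714, 4.071)
t=3.440: state=(2.678, 4.056)
largest grid value and its neighbours: x(1.940)=3.78916, x(1.950)=3.78925, x(1.960)=3.78920
parabola through these three points peaks at t≈1.952 with x≈3.78925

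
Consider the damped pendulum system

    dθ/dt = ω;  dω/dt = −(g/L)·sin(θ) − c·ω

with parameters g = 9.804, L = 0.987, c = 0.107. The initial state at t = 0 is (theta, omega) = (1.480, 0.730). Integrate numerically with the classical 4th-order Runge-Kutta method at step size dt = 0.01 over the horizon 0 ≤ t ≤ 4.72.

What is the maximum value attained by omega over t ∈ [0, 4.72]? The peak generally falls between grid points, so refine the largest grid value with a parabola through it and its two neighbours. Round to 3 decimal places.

t=0.000: state=(1.480, 0.730)
step 1 (dt=0.01): k1=(0.730, -9.970), k2=(0.680, -9.968), k3=(0.680, -9.968), k4=(0.630, -9.966); state += dt/6·(k1+2k2+2k3+k4)
t=0.010: state=(1.487, 0.630)
t=0.020: state=(1.493, 0.531)
t=0.030: state=(1.497, 0.431)
continuing one RK4 step at a time; state shown every 20 steps (Δt=0.2):
t=0.200: state=(1.428, -1.244)
t=0.400: state=(0.992, -3.061)
t=0.600: state=(0.252, -4.141)
t=0.800: state=(-0.563, -3.742)
t=1.000: state=(-1.165, -2.156)
t=1.200: state=(-1.403, -0.213)
t=1.400: state=(-1.251, 1.711)
t=1.600: state=(-0.737, 3.332)
t=1.800: state=(0.015, 3.957)
t=2.000: state=(0.746, 3.132)
t=2.200: state=(1.209, 1.420)
t=2.400: state=(1.301, -0.496)
t=2.600: state=(1.017, -2.303)
t=2.800: state=(0.416, -3.555)
t=3.000: state=(-0.321, -3.569)
t=3.200: state=(-0.926, -2.329)
t=3.400: state=(-1.216, -0.533)
t=3.600: state=(-1.136, 1.314)
t=3.800: state=(-0.709, 2.871)
t=4.000: state=(-0.047, 3.540)
t=4.200: state=(0.618, 2.900)
t=4.400: state=(1.052, 1.359)
t=4.600: state=(1.145, -0.445)
t=4.720: state=(1.027, -1.493)
largest grid value and its neighbours: omega(1.780)=3.96011, omega(1.790)=3.96031, omega(1.800)=3.95657
parabola through these three points peaks at t≈1.785 with omega≈3.96071

max omega = 3.961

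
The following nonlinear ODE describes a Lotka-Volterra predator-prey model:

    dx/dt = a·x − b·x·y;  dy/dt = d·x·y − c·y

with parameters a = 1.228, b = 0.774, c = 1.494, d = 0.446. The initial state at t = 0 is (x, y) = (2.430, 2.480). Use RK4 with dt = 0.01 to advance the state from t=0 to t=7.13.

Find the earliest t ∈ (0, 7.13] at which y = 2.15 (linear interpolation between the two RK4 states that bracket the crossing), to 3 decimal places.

t = 0.286

t=0.000: state=(2.430, 2.480)
step 1 (dt=0.01): k1=(-1.680, -1.017), k2=(-1.665, -1.025), k3=(-1.665, -1.024), k4=(-1.650, -1.031); state += dt/6·(k1+2k2+2k3+k4)
t=0.010: state=(2.413, 2.470)
t=0.020: state=(2.397, 2.459)
t=0.030: state=(2.381, 2.449)
continuing one RK4 step at a time; state shown every 25 steps (Δt=0.25):
t=0.250: state=(2.100, 2.194)
t=0.280: state=(2.071, 2.157)
next step: t=0.290: state=(2.062, 2.145) — y has crossed 2.15
linear interpolation between t=0.280 (2.15711) and t=0.290 (2.14480) → t≈0.286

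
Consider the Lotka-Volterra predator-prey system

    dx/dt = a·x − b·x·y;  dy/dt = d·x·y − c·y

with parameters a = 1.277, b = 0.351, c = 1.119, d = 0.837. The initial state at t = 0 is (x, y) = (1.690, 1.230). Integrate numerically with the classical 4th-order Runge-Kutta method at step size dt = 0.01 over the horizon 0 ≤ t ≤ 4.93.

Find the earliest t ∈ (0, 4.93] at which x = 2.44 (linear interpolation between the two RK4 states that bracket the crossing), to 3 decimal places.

t = 0.464

t=0.000: state=(1.690, 1.230)
step 1 (dt=0.01): k1=(1.429, 0.364), k2=(1.433, 0.371), k3=(1.433, 0.371), k4=(1.438, 0.379); state += dt/6·(k1+2k2+2k3+k4)
t=0.010: state=(1.704, 1.234)
t=0.020: state=(1.719, 1.238)
t=0.030: state=(1.733, 1.242)
continuing one RK4 step at a time; state shown every 20 steps (Δt=0.2):
t=0.200: state=(1.995, 1.338)
t=0.400: state=(2.329, 1.536)
t=0.460: state=(2.433, 1.618)
next step: t=0.470: state=(2.450, 1.633) — x has crossed 2.44
linear interpolation between t=0.460 (2.43277) and t=0.470 (2.45002) → t≈0.464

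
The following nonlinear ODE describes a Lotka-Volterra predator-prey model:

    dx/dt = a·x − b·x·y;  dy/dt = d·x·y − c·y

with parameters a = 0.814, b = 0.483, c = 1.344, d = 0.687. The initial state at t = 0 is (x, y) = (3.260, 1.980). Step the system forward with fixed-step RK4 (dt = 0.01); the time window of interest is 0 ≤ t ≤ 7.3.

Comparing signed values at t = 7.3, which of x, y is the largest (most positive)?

t=0.000: state=(3.260, 1.980)
step 1 (dt=0.01): k1=(-0.464, 1.773), k2=(-0.478, 1.778), k3=(-0.478, 1.778), k4=(-0.491, 1.783); state += dt/6·(k1+2k2+2k3+k4)
t=0.010: state=(3.255, 1.998)
t=0.020: state=(3.250, 2.016)
t=0.030: state=(3.245, 2.034)
continuing one RK4 step at a time; state shown every 25 steps (Δt=0.25):
t=0.250: state=(3.060, 2.441)
t=0.500: state=(2.720, 2.870)
t=0.750: state=(2.312, 3.160)
t=1.000: state=(1.921, 3.246)
t=1.250: state=(1.599, 3.134)
t=1.500: state=(1.361, 2.885)
t=1.750: state=(1.200, 2.566)
t=2.000: state=(1.101, 2.233)
t=2.250: state=(1.051, 1.918)
t=2.500: state=(1.039, 1.639)
t=2.750: state=(1.061, 1.402)
t=3.000: state=(1.111, 1.207)
t=3.250: state=(1.188, 1.051)
t=3.500: state=(1.293, 0.929)
t=3.750: state=(1.425, 0.838)
t=4.000: state=(1.585, 0.775)
t=4.250: state=(1.773, 0.739)
t=4.500: state=(1.990, 0.729)
t=4.750: state=(2.232, 0.748)
t=5.000: state=(2.492, 0.802)
t=5.250: state=(2.757, 0.900)
t=5.500: state=(3.005, 1.055)
t=5.750: state=(3.201, 1.286)
t=6.000: state=(3.297, 1.609)
t=6.250: state=(3.248, 2.021)
t=6.500: state=(3.034, 2.483)
t=6.750: state=(2.683, 2.904)
t=7.000: state=(2.274, 3.177)
t=7.250: state=(1.887, 3.243)
t=7.300: state=(1.818, 3.232)
compare at T: x=1.818, y=3.232

largest component: y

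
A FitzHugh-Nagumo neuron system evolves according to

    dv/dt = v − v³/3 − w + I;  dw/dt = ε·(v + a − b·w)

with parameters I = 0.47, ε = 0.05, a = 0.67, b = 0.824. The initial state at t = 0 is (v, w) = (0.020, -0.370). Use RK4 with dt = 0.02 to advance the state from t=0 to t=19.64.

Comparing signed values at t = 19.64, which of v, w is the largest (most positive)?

t=0.000: state=(0.020, -0.370)
step 1 (dt=0.02): k1=(0.860, 0.050), k2=(0.868, 0.050), k3=(0.868, 0.050), k4=(0.876, 0.051); state += dt/6·(k1+2k2+2k3+k4)
t=0.020: state=(0.037, -0.369)
t=0.040: state=(0.055, -0.368)
t=0.060: state=(0.073, -0.367)
continuing one RK4 step at a time; state shown every 50 steps (Δt=1):
t=1.000: state=(1.266, -0.293)
t=2.000: state=(1.941, -0.164)
t=3.000: state=(1.955, -0.029)
t=4.000: state=(1.911, 0.100)
t=5.000: state=(1.865, 0.221)
t=6.000: state=(1.817, 0.335)
t=7.000: state=(1.769, 0.442)
t=8.000: state=(1.720, 0.543)
t=9.000: state=(1.671, 0.637)
t=10.000: state=(1.620, 0.724)
t=11.000: state=(1.568, 0.806)
t=12.000: state=(1.514, 0.882)
t=13.000: state=(1.458, 0.952)
t=14.000: state=(1.400, 1.016)
t=15.000: state=(1.337, 1.075)
t=16.000: state=(1.269, 1.128)
t=17.000: state=(1.195, 1.176)
t=18.000: state=(1.109, 1.218)
t=19.000: state=(1.005, 1.253)
t=19.640: state=(0.923, 1.272)
compare at T: v=0.923, w=1.272

largest component: w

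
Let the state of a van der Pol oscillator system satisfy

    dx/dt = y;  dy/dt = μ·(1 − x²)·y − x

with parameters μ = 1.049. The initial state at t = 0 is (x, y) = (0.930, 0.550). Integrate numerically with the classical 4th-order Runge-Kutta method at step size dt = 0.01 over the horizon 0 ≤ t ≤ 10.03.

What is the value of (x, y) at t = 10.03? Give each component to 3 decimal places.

(x, y) = (-1.920, 0.430)

t=0.000: state=(0.930, 0.550)
step 1 (dt=0.01): k1=(0.550, -0.852), k2=(0.546, -0.858), k3=(0.546, -0.858), k4=(0.541, -0.865); state += dt/6·(k1+2k2+2k3+k4)
t=0.010: state=(0.935, 0.541)
t=0.020: state=(0.941, 0.533)
t=0.030: state=(0.946, 0.524)
continuing one RK4 step at a time; state shown every 50 steps (Δt=0.5):
t=0.500: state=(1.081, 0.034)
t=1.000: state=(0.967, -0.482)
t=1.500: state=(0.594, -1.032)
t=2.000: state=(-0.111, -1.836)
t=2.500: state=(-1.169, -2.074)
t=3.000: state=(-1.813, -0.442)
t=3.500: state=(-1.782, 0.400)
t=4.000: state=(-1.496, 0.719)
t=4.500: state=(-1.057, 1.067)
t=5.000: state=(-0.372, 1.762)
t=5.500: state=(0.771, 2.704)
t=6.000: state=(1.843, 1.112)
t=6.500: state=(1.981, -0.257)
t=7.000: state=(1.752, -0.600)
t=7.500: state=(1.396, -0.836)
t=8.000: state=(0.889, -1.242)
t=8.500: state=(0.076, -2.108)
t=9.000: state=(-1.192, -2.579)
t=9.500: state=(-1.971, -0.474)
t=10.000: state=(-1.933, 0.408)
t=10.030: state=(-1.920, 0.430)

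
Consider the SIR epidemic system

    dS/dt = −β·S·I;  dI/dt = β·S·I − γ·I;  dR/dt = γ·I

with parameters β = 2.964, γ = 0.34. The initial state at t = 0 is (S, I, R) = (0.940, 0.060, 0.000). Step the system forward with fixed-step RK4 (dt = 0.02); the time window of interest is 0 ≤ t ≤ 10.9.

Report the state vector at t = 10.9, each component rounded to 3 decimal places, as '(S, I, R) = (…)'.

t=0.000: state=(0.940, 0.060, 0.000)
step 1 (dt=0.02): k1=(-0.167, 0.147, 0.020), k2=(-0.171, 0.150, 0.021), k3=(-0.171, 0.150, 0.021), k4=(-0.175, 0.153, 0.021); state += dt/6·(k1+2k2+2k3+k4)
t=0.020: state=(0.937, 0.063, 0.000)
t=0.040: state=(0.933, 0.066, 0.001)
t=0.060: state=(0.929, 0.069, 0.001)
continuing one RK4 step at a time; state shown every 25 steps (Δt=0.5):
t=0.500: state=(0.795, 0.186, 0.019)
t=1.000: state=(0.512, 0.419, 0.070)
t=1.500: state=(0.235, 0.606, 0.159)
t=2.000: state=(0.092, 0.641, 0.267)
t=2.500: state=(0.037, 0.591, 0.372)
t=3.000: state=(0.016, 0.517, 0.467)
t=3.500: state=(0.008, 0.444, 0.548)
t=4.000: state=(0.004, 0.378, 0.618)
t=4.500: state=(0.003, 0.320, 0.677)
t=5.000: state=(0.002, 0.271, 0.727)
t=5.500: state=(0.001, 0.229, 0.770)
t=6.000: state=(0.001, 0.194, 0.806)
t=6.500: state=(0.001, 0.164, 0.836)
t=7.000: state=(0.001, 0.138, 0.861)
t=7.500: state=(0.000, 0.117, 0.883)
t=8.000: state=(0.000, 0.098, 0.901)
t=8.500: state=(0.000, 0.083, 0.917)
t=9.000: state=(0.000, 0.070, 0.930)
t=9.500: state=(0.000, 0.059, 0.941)
t=10.000: state=(0.000, 0.050, 0.950)
t=10.500: state=(0.000, 0.042, 0.958)
t=10.900: state=(0.000, 0.037, 0.963)

(S, I, R) = (0.000, 0.037, 0.963)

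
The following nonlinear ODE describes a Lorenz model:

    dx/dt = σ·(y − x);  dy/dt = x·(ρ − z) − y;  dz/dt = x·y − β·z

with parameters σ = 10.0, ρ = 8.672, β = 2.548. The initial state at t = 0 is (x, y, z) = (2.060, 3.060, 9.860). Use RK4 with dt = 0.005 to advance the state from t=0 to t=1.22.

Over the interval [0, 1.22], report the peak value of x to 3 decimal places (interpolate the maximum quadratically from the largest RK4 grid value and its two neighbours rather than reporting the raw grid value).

max x = 5.519

t=0.000: state=(2.060, 3.060, 9.860)
step 1 (dt=0.005): k1=(10.000, -5.507, -18.820), k2=(9.612, -5.425, -18.652), k3=(9.624, -5.425, -18.656), k4=(9.248, -5.341, -18.492); state += dt/6·(k1+2k2+2k3+k4)
t=0.005: state=(2.108, 3.033, 9.767)
t=0.010: state=(2.153, 3.007, 9.675)
t=0.015: state=(2.194, 2.981, 9.585)
continuing one RK4 step at a time; state shown every 10 steps (Δt=0.05):
t=0.050: state=(2.401, 2.831, 8.991)
t=0.100: state=(2.540, 2.701, 8.237)
t=0.150: state=(2.593, 2.667, 7.575)
t=0.200: state=(2.630, 2.715, 6.998)
t=0.250: state=(2.686, 2.832, 6.506)
t=0.300: state=(2.780, 3.011, 6.102)
t=0.350: state=(2.919, 3.244, 5.790)
t=0.400: state=(3.105, 3.526, 5.576)
t=0.450: state=(3.339, 3.850, 5.467)
t=0.500: state=(3.615, 4.207, 5.471)
t=0.550: state=(3.927, 4.580, 5.595)
t=0.600: state=(4.263, 4.948, 5.844)
t=0.650: state=(4.605, 5.280, 6.213)
t=0.700: state=(4.929, 5.540, 6.684)
t=0.750: state=(5.206, 5.695, 7.226)
t=0.800: state=(5.408, 5.718, 7.789)
t=0.850: state=(5.510, 5.602, 8.313)
t=0.900: state=(5.499, 5.365, 8.740)
t=0.950: state=(5.380, 5.043, 9.025)
t=1.000: state=(5.172, 4.687, 9.151)
t=1.050: state=(4.906, 4.341, 9.123)
t=1.100: state=(4.618, 4.040, 8.967)
t=1.150: state=(4.338, 3.805, 8.717)
t=1.200: state=(4.091, 3.641, 8.408)
t=1.220: state=(4.005, 3.595, 8.276)
largest grid value and its neighbours: x(0.865)=5.51829, x(0.870)=5.51891, x(0.875)=5.51839
parabola through these three points peaks at t≈0.870 with x≈5.51891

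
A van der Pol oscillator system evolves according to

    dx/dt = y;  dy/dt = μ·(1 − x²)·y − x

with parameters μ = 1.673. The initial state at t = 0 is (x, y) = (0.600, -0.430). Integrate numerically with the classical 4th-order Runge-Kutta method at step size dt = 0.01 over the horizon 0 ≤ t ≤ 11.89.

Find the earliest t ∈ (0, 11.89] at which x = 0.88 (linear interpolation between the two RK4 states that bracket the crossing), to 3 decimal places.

t=0.000: state=(0.600, -0.430)
step 1 (dt=0.01): k1=(-0.430, -1.060), k2=(-0.435, -1.066), k3=(-0.435, -1.066), k4=(-0.441, -1.071); state += dt/6·(k1+2k2+2k3+k4)
t=0.010: state=(0.596, -0.441)
t=0.020: state=(0.591, -0.451)
t=0.030: state=(0.587, -0.462)
continuing one RK4 step at a time; state shown every 50 steps (Δt=0.5):
t=0.500: state=(0.221, -1.170)
t=1.000: state=(-0.675, -2.405)
t=1.500: state=(-1.678, -0.998)
t=2.000: state=(-1.784, 0.244)
t=2.500: state=(-1.589, 0.491)
t=3.000: state=(-1.298, 0.686)
t=3.500: state=(-0.868, 1.100)
t=4.000: state=(-0.066, 2.337)
t=4.310: state=(0.849, 3.413)
next step: t=4.320: state=(0.883, 3.419) — x has crossed 0.88
linear interpolation between t=4.310 (0.84865) and t=4.320 (0.88281) → t≈4.319

t = 4.319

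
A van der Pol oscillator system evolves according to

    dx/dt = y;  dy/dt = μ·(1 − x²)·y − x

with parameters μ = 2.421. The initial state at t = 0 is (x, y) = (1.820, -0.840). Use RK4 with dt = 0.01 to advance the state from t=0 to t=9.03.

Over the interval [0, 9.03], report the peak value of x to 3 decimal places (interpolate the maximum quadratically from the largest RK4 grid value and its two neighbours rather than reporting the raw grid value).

t=0.000: state=(1.820, -0.840)
step 1 (dt=0.01): k1=(-0.840, 2.883), k2=(-0.826, 2.776), k3=(-0.826, 2.779), k4=(-0.812, 2.676); state += dt/6·(k1+2k2+2k3+k4)
t=0.010: state=(1.812, -0.812)
t=0.020: state=(1.804, -0.786)
t=0.030: state=(1.796, -0.762)
continuing one RK4 step at a time; state shown every 50 steps (Δt=0.5):
t=0.500: state=(1.546, -0.456)
t=1.000: state=(1.300, -0.556)
t=1.500: state=(0.954, -0.891)
t=2.000: state=(0.260, -2.214)
t=2.500: state=(-1.519, -3.406)
t=3.000: state=(-2.016, 0.132)
t=3.500: state=(-1.895, 0.287)
t=4.000: state=(-1.741, 0.333)
t=4.500: state=(-1.559, 0.400)
t=5.000: state=(-1.332, 0.524)
t=5.500: state=(-1.008, 0.819)
t=6.000: state=(-0.394, 1.901)
t=6.500: state=(1.272, 4.062)
t=7.000: state=(2.022, -0.044)
t=7.500: state=(1.913, -0.281)
t=8.000: state=(1.762, -0.326)
t=8.500: state=(1.584, -0.389)
t=9.000: state=(1.364, -0.502)
t=9.030: state=(1.349, -0.512)
largest grid value and its neighbours: x(6.970)=2.02205, x(6.980)=2.02207, x(6.990)=2.02190
parabola through these three points peaks at t≈6.976 with x≈2.02208

max x = 2.022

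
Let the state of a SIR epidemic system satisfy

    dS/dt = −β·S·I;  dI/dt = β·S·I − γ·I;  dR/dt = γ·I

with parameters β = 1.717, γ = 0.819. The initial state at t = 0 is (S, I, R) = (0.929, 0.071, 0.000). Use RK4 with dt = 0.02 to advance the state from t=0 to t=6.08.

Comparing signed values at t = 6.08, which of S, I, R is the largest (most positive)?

t=0.000: state=(0.929, 0.071, 0.000)
step 1 (dt=0.02): k1=(-0.113, 0.055, 0.058), k2=(-0.114, 0.055, 0.059), k3=(-0.114, 0.055, 0.059), k4=(-0.115, 0.056, 0.059); state += dt/6·(k1+2k2+2k3+k4)
t=0.020: state=(0.927, 0.072, 0.001)
t=0.040: state=(0.924, 0.073, 0.002)
t=0.060: state=(0.922, 0.074, 0.004)
continuing one RK4 step at a time; state shown every 10 steps (Δt=0.2):
t=0.200: state=(0.905, 0.083, 0.013)
t=0.400: state=(0.878, 0.095, 0.027)
t=0.600: state=(0.847, 0.109, 0.044)
t=0.800: state=(0.814, 0.123, 0.063)
t=1.000: state=(0.779, 0.137, 0.084)
t=1.200: state=(0.741, 0.151, 0.108)
t=1.400: state=(0.702, 0.164, 0.133)
t=1.600: state=(0.662, 0.176, 0.161)
t=1.800: state=(0.622, 0.187, 0.191)
t=2.000: state=(0.583, 0.195, 0.222)
t=2.200: state=(0.545, 0.201, 0.255)
t=2.400: state=(0.508, 0.204, 0.288)
t=2.600: state=(0.473, 0.205, 0.322)
t=2.800: state=(0.441, 0.204, 0.355)
t=3.000: state=(0.412, 0.200, 0.388)
t=3.200: state=(0.385, 0.195, 0.420)
t=3.400: state=(0.360, 0.188, 0.452)
t=3.600: state=(0.338, 0.180, 0.482)
t=3.800: state=(0.318, 0.171, 0.511)
t=4.000: state=(0.301, 0.161, 0.538)
t=4.200: state=(0.285, 0.151, 0.564)
t=4.400: state=(0.271, 0.141, 0.588)
t=4.600: state=(0.259, 0.131, 0.610)
t=4.800: state=(0.248, 0.122, 0.631)
t=5.000: state=(0.238, 0.112, 0.650)
t=5.200: state=(0.229, 0.103, 0.667)
t=5.400: state=(0.222, 0.095, 0.684)
t=5.600: state=(0.215, 0.087, 0.698)
t=5.800: state=(0.209, 0.079, 0.712)
t=6.000: state=(0.203, 0.072, 0.724)
t=6.080: state=(0.201, 0.069, 0.729)
compare at T: S=0.201, I=0.069, R=0.729

largest component: R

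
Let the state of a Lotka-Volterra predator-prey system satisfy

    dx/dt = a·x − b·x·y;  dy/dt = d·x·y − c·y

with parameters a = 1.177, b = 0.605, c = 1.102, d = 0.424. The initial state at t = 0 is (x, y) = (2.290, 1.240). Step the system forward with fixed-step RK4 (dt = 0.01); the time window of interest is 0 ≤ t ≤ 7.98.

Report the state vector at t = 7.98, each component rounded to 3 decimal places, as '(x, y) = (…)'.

t=0.000: state=(2.290, 1.240)
step 1 (dt=0.01): k1=(0.977, -0.162), k2=(0.981, -0.160), k3=(0.981, -0.160), k4=(0.984, -0.157); state += dt/6·(k1+2k2+2k3+k4)
t=0.010: state=(2.300, 1.238)
t=0.020: state=(2.310, 1.237)
t=0.030: state=(2.320, 1.235)
continuing one RK4 step at a time; state shown every 50 steps (Δt=0.5):
t=0.500: state=(2.850, 1.230)
t=1.000: state=(3.473, 1.386)
t=1.500: state=(3.911, 1.758)
t=2.000: state=(3.810, 2.325)
t=2.500: state=(3.131, 2.816)
t=3.000: state=(2.349, 2.894)
t=3.500: state=(1.836, 2.584)
t=4.000: state=(1.618, 2.138)
t=4.500: state=(1.627, 1.732)
t=5.000: state=(1.821, 1.434)
t=5.500: state=(2.189, 1.261)
t=6.000: state=(2.719, 1.219)
t=6.500: state=(3.343, 1.336)
t=7.000: state=(3.851, 1.658)
t=7.500: state=(3.889, 2.196)
t=7.980: state=(3.337, 2.721)

(x, y) = (3.337, 2.721)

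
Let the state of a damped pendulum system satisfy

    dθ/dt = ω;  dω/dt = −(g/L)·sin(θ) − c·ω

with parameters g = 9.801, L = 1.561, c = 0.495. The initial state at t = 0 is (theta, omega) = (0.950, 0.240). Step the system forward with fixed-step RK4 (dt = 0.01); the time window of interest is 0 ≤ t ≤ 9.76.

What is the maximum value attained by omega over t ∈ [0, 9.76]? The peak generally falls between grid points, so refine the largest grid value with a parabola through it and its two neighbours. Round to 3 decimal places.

t=0.000: state=(0.950, 0.240)
step 1 (dt=0.01): k1=(0.240, -5.226), k2=(0.214, -5.217), k3=(0.214, -5.217), k4=(0.188, -5.208); state += dt/6·(k1+2k2+2k3+k4)
t=0.010: state=(0.952, 0.188)
t=0.020: state=(0.954, 0.136)
t=0.030: state=(0.955, 0.084)
continuing one RK4 step at a time; state shown every 50 steps (Δt=0.5):
t=0.500: state=(0.498, -1.789)
t=1.000: state=(-0.417, -1.408)
t=1.500: state=(-0.647, 0.509)
t=2.000: state=(-0.079, 1.441)
t=2.500: state=(0.457, 0.466)
t=3.000: state=(0.334, -0.840)
t=3.500: state=(-0.159, -0.870)
t=4.000: state=(-0.353, 0.151)
t=4.500: state=(-0.081, 0.769)
t=5.000: state=(0.229, 0.324)
t=5.500: state=(0.194, -0.414)
t=6.000: state=(-0.068, -0.491)
t=6.500: state=(-0.190, 0.045)
t=7.000: state=(-0.055, 0.409)
t=7.500: state=(0.118, 0.197)
t=8.000: state=(0.109, -0.208)
t=8.500: state=(-0.030, -0.271)
t=9.000: state=(-0.102, 0.009)
t=9.500: state=(-0.034, 0.217)
t=9.760: state=(0.022, 0.199)
largest grid value and its neighbours: omega(1.970)=1.44376, omega(1.980)=1.44384, omega(1.990)=1.44302
parabola through these three points peaks at t≈1.976 with omega≈1.44392

max omega = 1.444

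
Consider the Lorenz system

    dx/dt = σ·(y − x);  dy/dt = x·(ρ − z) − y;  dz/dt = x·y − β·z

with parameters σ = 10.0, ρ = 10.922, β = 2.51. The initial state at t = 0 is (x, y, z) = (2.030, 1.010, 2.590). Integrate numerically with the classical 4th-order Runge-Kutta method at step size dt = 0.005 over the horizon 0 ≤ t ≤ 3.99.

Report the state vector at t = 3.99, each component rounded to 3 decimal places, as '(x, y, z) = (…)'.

t=0.000: state=(2.030, 1.010, 2.590)
step 1 (dt=0.005): k1=(-10.200, 15.904, -4.451), k2=(-9.547, 15.674, -4.369), k3=(-9.569, 15.688, -4.369), k4=(-8.937, 15.470, -4.289); state += dt/6·(k1+2k2+2k3+k4)
t=0.005: state=(1.982, 1.088, 2.568)
t=0.010: state=(1.940, 1.165, 2.547)
t=0.015: state=(1.904, 1.239, 2.527)
continuing one RK4 step at a time; state shown every 40 steps (Δt=0.2):
t=0.200: state=(2.800, 4.057, 2.458)
t=0.400: state=(6.592, 8.844, 6.596)
t=0.600: state=(8.014, 6.378, 14.872)
t=0.800: state=(3.497, 1.783, 12.136)
t=1.000: state=(1.928, 1.836, 7.966)
t=1.200: state=(2.525, 3.179, 5.658)
t=1.400: state=(4.582, 5.965, 6.030)
t=1.600: state=(7.108, 7.722, 10.693)
t=1.800: state=(5.846, 4.364, 13.024)
t=2.000: state=(3.482, 2.847, 10.193)
t=2.200: state=(3.245, 3.559, 7.737)
t=2.400: state=(4.502, 5.383, 7.416)
t=2.600: state=(6.173, 6.705, 9.920)
t=2.800: state=(5.876, 5.129, 11.928)
t=3.000: state=(4.309, 3.733, 10.558)
t=3.200: state=(3.894, 4.032, 8.750)
t=3.400: state=(4.664, 5.226, 8.405)
t=3.600: state=(5.699, 6.026, 9.877)
t=3.800: state=(5.593, 5.193, 11.134)
t=3.990: state=(4.694, 4.285, 10.498)

(x, y, z) = (4.694, 4.285, 10.498)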